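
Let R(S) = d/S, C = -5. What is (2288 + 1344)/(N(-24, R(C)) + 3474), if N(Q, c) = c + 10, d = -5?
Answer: 3632/3485 ≈ 1.0422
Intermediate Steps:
R(S) = -5/S
N(Q, c) = 10 + c
(2288 + 1344)/(N(-24, R(C)) + 3474) = (2288 + 1344)/((10 - 5/(-5)) + 3474) = 3632/((10 - 5*(-1/5)) + 3474) = 3632/((10 + 1) + 3474) = 3632/(11 + 3474) = 3632/3485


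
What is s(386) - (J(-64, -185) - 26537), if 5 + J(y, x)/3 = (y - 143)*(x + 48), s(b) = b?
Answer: -58139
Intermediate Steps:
J(y, x) = -15 + 3*(-143 + y)*(48 + x) (J(y, x) = -15 + 3*((y - 143)*(x + 48)) = -15 + 3*((-143 + y)*(48 + x)) = -15 + 3*(-143 + y)*(48 + x))
s(386) - (J(-64, -185) - 26537) = 386 - ((-20607 - 429*(-185) + 144*(-64) + 3*(-185)*(-64)) - 26537) = 386 - ((-20607 + 79365 - 9216 + 35520) - 26537) = 386 - (85062 - 26537) = 386 - 1*58525 = 386 - 58525 = -58139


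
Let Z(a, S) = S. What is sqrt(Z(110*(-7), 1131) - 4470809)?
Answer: I*sqrt(4469678) ≈ 2114.2*I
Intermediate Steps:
sqrt(Z(110*(-7), 1131) - 4470809) = sqrt(1131 - 4470809) = sqrt(-4469678) = I*sqrt(4469678)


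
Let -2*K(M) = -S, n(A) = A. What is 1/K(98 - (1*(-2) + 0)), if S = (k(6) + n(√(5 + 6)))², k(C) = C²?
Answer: 2/(36 + √11)² ≈ 0.0012938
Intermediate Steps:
S = (36 + √11)² (S = (6² + √(5 + 6))² = (36 + √11)² ≈ 1545.8)
K(M) = (36 + √11)²/2 (K(M) = -(-1)*(36 + √11)²/2 = (36 + √11)²/2)
1/K(98 - (1*(-2) + 0)) = 1/((36 + √11)²/2) = 2/(36 + √11)²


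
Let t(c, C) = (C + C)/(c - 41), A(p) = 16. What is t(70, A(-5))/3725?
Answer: 32/108025 ≈ 0.00029623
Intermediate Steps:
t(c, C) = 2*C/(-41 + c) (t(c, C) = (2*C)/(-41 + c) = 2*C/(-41 + c))
t(70, A(-5))/3725 = (2*16/(-41 + 70))/3725 = (2*16/29)*(1/3725) = (2*16*(1/29))*(1/3725) = (32/29)*(1/3725) = 32/108025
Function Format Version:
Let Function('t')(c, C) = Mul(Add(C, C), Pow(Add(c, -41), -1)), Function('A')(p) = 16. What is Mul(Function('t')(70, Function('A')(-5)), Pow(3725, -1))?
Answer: Rational(32, 108025) ≈ 0.00029623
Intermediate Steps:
Function('t')(c, C) = Mul(2, C, Pow(Add(-41, c), -1)) (Function('t')(c, C) = Mul(Mul(2, C), Pow(Add(-41, c), -1)) = Mul(2, C, Pow(Add(-41, c), -1)))
Mul(Function('t')(70, Function('A')(-5)), Pow(3725, -1)) = Mul(Mul(2, 16, Pow(Add(-41, 70), -1)), Pow(3725, -1)) = Mul(Mul(2, 16, Pow(29, -1)), Rational(1, 3725)) = Mul(Mul(2, 16, Rational(1, 29)), Rational(1, 3725)) = Mul(Rational(32, 29), Rational(1, 3725)) = Rational(32, 108025)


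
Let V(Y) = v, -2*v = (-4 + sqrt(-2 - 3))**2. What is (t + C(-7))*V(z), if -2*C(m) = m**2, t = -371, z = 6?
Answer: 8701/4 - 1582*I*sqrt(5) ≈ 2175.3 - 3537.5*I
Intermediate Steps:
v = -(-4 + I*sqrt(5))**2/2 (v = -(-4 + sqrt(-2 - 3))**2/2 = -(-4 + sqrt(-5))**2/2 = -(-4 + I*sqrt(5))**2/2 ≈ -5.5 + 8.9443*I)
V(Y) = -11/2 + 4*I*sqrt(5)
C(m) = -m**2/2
(t + C(-7))*V(z) = (-371 - 1/2*(-7)**2)*(-11/2 + 4*I*sqrt(5)) = (-371 - 1/2*49)*(-11/2 + 4*I*sqrt(5)) = (-371 - 49/2)*(-11/2 + 4*I*sqrt(5)) = -791*(-11/2 + 4*I*sqrt(5))/2 = 8701/4 - 1582*I*sqrt(5)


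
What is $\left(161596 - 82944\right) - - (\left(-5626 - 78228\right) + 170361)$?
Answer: $165159$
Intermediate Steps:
$\left(161596 - 82944\right) - - (\left(-5626 - 78228\right) + 170361) = 78652 - - (\left(-5626 - 78228\right) + 170361) = 78652 - - (-83854 + 170361) = 78652 - \left(-1\right) 86507 = 78652 - -86507 = 78652 + 86507 = 165159$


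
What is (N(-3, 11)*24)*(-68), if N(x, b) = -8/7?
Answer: 13056/7 ≈ 1865.1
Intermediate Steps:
N(x, b) = -8/7
(N(-3, 11)*24)*(-68) = -8/7*24*(-68) = -192/7*(-68) = 13056/7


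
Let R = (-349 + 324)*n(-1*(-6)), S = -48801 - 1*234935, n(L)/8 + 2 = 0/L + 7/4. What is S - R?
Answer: -283786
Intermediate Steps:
n(L) = -2 (n(L) = -16 + 8*(0/L + 7/4) = -16 + 8*(0 + 7*(1/4)) = -16 + 8*(0 + 7/4) = -16 + 8*(7/4) = -16 + 14 = -2)
S = -283736 (S = -48801 - 234935 = -283736)
R = 50 (R = (-349 + 324)*(-2) = -25*(-2) = 50)
S - R = -283736 - 1*50 = -283736 - 50 = -283786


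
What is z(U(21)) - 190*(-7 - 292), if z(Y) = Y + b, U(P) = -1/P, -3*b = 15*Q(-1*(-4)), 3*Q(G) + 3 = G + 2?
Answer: 1192904/21 ≈ 56805.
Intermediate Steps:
Q(G) = -1/3 + G/3 (Q(G) = -1 + (G + 2)/3 = -1 + (2 + G)/3 = -1 + (2/3 + G/3) = -1/3 + G/3)
b = -5 (b = -5*(-1/3 + (-1*(-4))/3) = -5*(-1/3 + (1/3)*4) = -5*(-1/3 + 4/3) = -5 ≈ -5.0000)
z(Y) = -5 + Y (z(Y) = Y - 5 = -5 + Y)
z(U(21)) - 190*(-7 - 292) = (-5 - 1/21) - 190*(-7 - 292) = (-5 - 1*1/21) - 190*(-299) = (-5 - 1/21) + 56810 = -106/21 + 56810 = 1192904/21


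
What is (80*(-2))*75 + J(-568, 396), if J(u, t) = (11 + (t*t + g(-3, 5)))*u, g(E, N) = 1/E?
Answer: -267268640/3 ≈ -8.9090e+7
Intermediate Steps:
J(u, t) = u*(32/3 + t²) (J(u, t) = (11 + (t*t + 1/(-3)))*u = (11 + (t² - ⅓))*u = (11 + (-⅓ + t²))*u = (32/3 + t²)*u = u*(32/3 + t²))
(80*(-2))*75 + J(-568, 396) = (80*(-2))*75 + (⅓)*(-568)*(32 + 3*396²) = -160*75 + (⅓)*(-568)*(32 + 3*156816) = -12000 + (⅓)*(-568)*(32 + 470448) = -12000 + (⅓)*(-568)*470480 = -12000 - 267232640/3 = -267268640/3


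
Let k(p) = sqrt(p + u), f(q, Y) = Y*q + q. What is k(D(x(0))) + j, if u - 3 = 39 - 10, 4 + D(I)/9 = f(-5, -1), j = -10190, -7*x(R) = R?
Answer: -10190 + 2*I ≈ -10190.0 + 2.0*I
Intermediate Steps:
x(R) = -R/7
f(q, Y) = q + Y*q
D(I) = -36 (D(I) = -36 + 9*(-5*(1 - 1)) = -36 + 9*(-5*0) = -36 + 9*0 = -36 + 0 = -36)
u = 32 (u = 3 + (39 - 10) = 3 + 29 = 32)
k(p) = sqrt(32 + p) (k(p) = sqrt(p + 32) = sqrt(32 + p))
k(D(x(0))) + j = sqrt(32 - 36) - 10190 = sqrt(-4) - 10190 = 2*I - 10190 = -10190 + 2*I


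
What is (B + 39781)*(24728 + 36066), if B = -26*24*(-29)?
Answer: 3518574338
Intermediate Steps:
B = 18096 (B = -624*(-29) = 18096)
(B + 39781)*(24728 + 36066) = (18096 + 39781)*(24728 + 36066) = 57877*60794 = 3518574338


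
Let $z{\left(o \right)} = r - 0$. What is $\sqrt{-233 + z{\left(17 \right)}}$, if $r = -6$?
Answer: $i \sqrt{239} \approx 15.46 i$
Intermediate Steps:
$z{\left(o \right)} = -6$ ($z{\left(o \right)} = -6 - 0 = -6 + 0 = -6$)
$\sqrt{-233 + z{\left(17 \right)}} = \sqrt{-233 - 6} = \sqrt{-239} = i \sqrt{239}$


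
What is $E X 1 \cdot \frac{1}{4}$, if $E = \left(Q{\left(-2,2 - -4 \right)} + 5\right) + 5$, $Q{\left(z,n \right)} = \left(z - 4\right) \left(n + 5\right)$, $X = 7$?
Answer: $-98$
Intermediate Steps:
$Q{\left(z,n \right)} = \left(-4 + z\right) \left(5 + n\right)$
$E = -56$ ($E = \left(\left(-20 - 4 \left(2 - -4\right) + 5 \left(-2\right) + \left(2 - -4\right) \left(-2\right)\right) + 5\right) + 5 = \left(\left(-20 - 4 \left(2 + 4\right) - 10 + \left(2 + 4\right) \left(-2\right)\right) + 5\right) + 5 = \left(\left(-20 - 24 - 10 + 6 \left(-2\right)\right) + 5\right) + 5 = \left(\left(-20 - 24 - 10 - 12\right) + 5\right) + 5 = \left(-66 + 5\right) + 5 = -61 + 5 = -56$)
$E X 1 \cdot \frac{1}{4} = \left(-56\right) 7 \cdot 1 \cdot \frac{1}{4} = - 392 \cdot 1 \cdot \frac{1}{4} = \left(-392\right) \frac{1}{4} = -98$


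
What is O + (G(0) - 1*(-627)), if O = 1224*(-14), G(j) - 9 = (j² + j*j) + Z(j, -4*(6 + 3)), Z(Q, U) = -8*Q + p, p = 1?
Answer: -16499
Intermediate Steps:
Z(Q, U) = 1 - 8*Q (Z(Q, U) = -8*Q + 1 = 1 - 8*Q)
G(j) = 10 - 8*j + 2*j² (G(j) = 9 + ((j² + j*j) + (1 - 8*j)) = 9 + ((j² + j²) + (1 - 8*j)) = 9 + (2*j² + (1 - 8*j)) = 9 + (1 - 8*j + 2*j²) = 10 - 8*j + 2*j²)
O = -17136
O + (G(0) - 1*(-627)) = -17136 + ((10 - 8*0 + 2*0²) - 1*(-627)) = -17136 + ((10 + 0 + 2*0) + 627) = -17136 + ((10 + 0 + 0) + 627) = -17136 + (10 + 627) = -17136 + 637 = -16499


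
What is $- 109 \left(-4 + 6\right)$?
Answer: $-218$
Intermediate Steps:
$- 109 \left(-4 + 6\right) = \left(-109\right) 2 = -218$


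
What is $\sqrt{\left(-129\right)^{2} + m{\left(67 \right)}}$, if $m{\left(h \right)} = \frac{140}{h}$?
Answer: $\frac{\sqrt{74710829}}{67} \approx 129.01$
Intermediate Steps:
$\sqrt{\left(-129\right)^{2} + m{\left(67 \right)}} = \sqrt{\left(-129\right)^{2} + \frac{140}{67}} = \sqrt{16641 + 140 \cdot \frac{1}{67}} = \sqrt{16641 + \frac{140}{67}} = \sqrt{\frac{1115087}{67}} = \frac{\sqrt{74710829}}{67}$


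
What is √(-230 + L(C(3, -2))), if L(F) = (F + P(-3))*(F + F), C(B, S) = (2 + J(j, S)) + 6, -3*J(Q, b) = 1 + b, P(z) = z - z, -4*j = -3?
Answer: 2*I*√205/3 ≈ 9.5452*I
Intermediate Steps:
j = ¾ (j = -¼*(-3) = ¾ ≈ 0.75000)
P(z) = 0
J(Q, b) = -⅓ - b/3 (J(Q, b) = -(1 + b)/3 = -⅓ - b/3)
C(B, S) = 23/3 - S/3 (C(B, S) = (2 + (-⅓ - S/3)) + 6 = (5/3 - S/3) + 6 = 23/3 - S/3)
L(F) = 2*F² (L(F) = (F + 0)*(F + F) = F*(2*F) = 2*F²)
√(-230 + L(C(3, -2))) = √(-230 + 2*(23/3 - ⅓*(-2))²) = √(-230 + 2*(23/3 + ⅔)²) = √(-230 + 2*(25/3)²) = √(-230 + 2*(625/9)) = √(-230 + 1250/9) = √(-820/9) = 2*I*√205/3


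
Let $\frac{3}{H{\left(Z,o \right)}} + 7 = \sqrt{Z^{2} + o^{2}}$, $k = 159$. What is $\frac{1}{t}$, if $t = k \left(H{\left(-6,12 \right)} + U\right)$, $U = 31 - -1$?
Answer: $\frac{4213}{21541161} - \frac{6 \sqrt{5}}{7180387} \approx 0.00019371$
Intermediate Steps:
$U = 32$ ($U = 31 + 1 = 32$)
$H{\left(Z,o \right)} = \frac{3}{-7 + \sqrt{Z^{2} + o^{2}}}$
$t = 5088 + \frac{477}{-7 + 6 \sqrt{5}}$ ($t = 159 \left(\frac{3}{-7 + \sqrt{\left(-6\right)^{2} + 12^{2}}} + 32\right) = 159 \left(\frac{3}{-7 + \sqrt{36 + 144}} + 32\right) = 159 \left(\frac{3}{-7 + \sqrt{180}} + 32\right) = 159 \left(\frac{3}{-7 + 6 \sqrt{5}} + 32\right) = 159 \left(32 + \frac{3}{-7 + 6 \sqrt{5}}\right) = 5088 + \frac{477}{-7 + 6 \sqrt{5}} \approx 5162.3$)
$\frac{1}{t} = \frac{1}{\frac{669867}{131} + \frac{2862 \sqrt{5}}{131}}$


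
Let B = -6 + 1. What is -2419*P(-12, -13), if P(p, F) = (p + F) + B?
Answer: 72570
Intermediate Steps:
B = -5
P(p, F) = -5 + F + p (P(p, F) = (p + F) - 5 = (F + p) - 5 = -5 + F + p)
-2419*P(-12, -13) = -2419*(-5 - 13 - 12) = -2419*(-30) = 72570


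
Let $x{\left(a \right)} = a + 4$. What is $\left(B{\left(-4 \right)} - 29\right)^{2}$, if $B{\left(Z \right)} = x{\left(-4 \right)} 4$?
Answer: $841$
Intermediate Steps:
$x{\left(a \right)} = 4 + a$
$B{\left(Z \right)} = 0$ ($B{\left(Z \right)} = \left(4 - 4\right) 4 = 0 \cdot 4 = 0$)
$\left(B{\left(-4 \right)} - 29\right)^{2} = \left(0 - 29\right)^{2} = \left(-29\right)^{2} = 841$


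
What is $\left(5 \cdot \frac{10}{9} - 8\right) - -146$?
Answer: $\frac{1292}{9} \approx 143.56$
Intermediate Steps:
$\left(5 \cdot \frac{10}{9} - 8\right) - -146 = \left(5 \cdot 10 \cdot \frac{1}{9} - 8\right) + 146 = \left(5 \cdot \frac{10}{9} - 8\right) + 146 = \left(\frac{50}{9} - 8\right) + 146 = - \frac{22}{9} + 146 = \frac{1292}{9}$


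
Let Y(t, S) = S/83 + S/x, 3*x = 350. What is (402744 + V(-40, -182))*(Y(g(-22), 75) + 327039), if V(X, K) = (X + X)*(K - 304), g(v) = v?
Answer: 83913222445380/581 ≈ 1.4443e+11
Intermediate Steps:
x = 350/3 (x = (1/3)*350 = 350/3 ≈ 116.67)
Y(t, S) = 599*S/29050 (Y(t, S) = S/83 + S/(350/3) = S*(1/83) + S*(3/350) = S/83 + 3*S/350 = 599*S/29050)
V(X, K) = 2*X*(-304 + K) (V(X, K) = (2*X)*(-304 + K) = 2*X*(-304 + K))
(402744 + V(-40, -182))*(Y(g(-22), 75) + 327039) = (402744 + 2*(-40)*(-304 - 182))*((599/29050)*75 + 327039) = (402744 + 2*(-40)*(-486))*(1797/1162 + 327039) = (402744 + 38880)*(380021115/1162) = 441624*(380021115/1162) = 83913222445380/581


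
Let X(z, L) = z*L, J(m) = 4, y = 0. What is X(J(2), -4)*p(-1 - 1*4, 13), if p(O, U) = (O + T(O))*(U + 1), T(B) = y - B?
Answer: 0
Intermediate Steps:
T(B) = -B (T(B) = 0 - B = -B)
p(O, U) = 0 (p(O, U) = (O - O)*(U + 1) = 0*(1 + U) = 0)
X(z, L) = L*z
X(J(2), -4)*p(-1 - 1*4, 13) = -4*4*0 = -16*0 = 0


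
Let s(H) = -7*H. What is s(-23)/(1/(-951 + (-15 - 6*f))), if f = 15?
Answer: -170016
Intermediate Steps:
s(-23)/(1/(-951 + (-15 - 6*f))) = (-7*(-23))/(1/(-951 + (-15 - 6*15))) = 161/(1/(-951 + (-15 - 90))) = 161/(1/(-951 - 105)) = 161/(1/(-1056)) = 161/(-1/1056) = 161*(-1056) = -170016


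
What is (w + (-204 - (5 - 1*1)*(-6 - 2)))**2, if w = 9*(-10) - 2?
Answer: 69696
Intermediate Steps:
w = -92 (w = -90 - 2 = -92)
(w + (-204 - (5 - 1*1)*(-6 - 2)))**2 = (-92 + (-204 - (5 - 1*1)*(-6 - 2)))**2 = (-92 + (-204 - (5 - 1)*(-8)))**2 = (-92 + (-204 - 4*(-8)))**2 = (-92 + (-204 - 1*(-32)))**2 = (-92 + (-204 + 32))**2 = (-92 - 172)**2 = (-264)**2 = 69696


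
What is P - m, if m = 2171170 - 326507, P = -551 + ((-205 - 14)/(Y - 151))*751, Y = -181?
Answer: -612446579/332 ≈ -1.8447e+6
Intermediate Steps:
P = -18463/332 (P = -551 + ((-205 - 14)/(-181 - 151))*751 = -551 - 219/(-332)*751 = -551 - 219*(-1/332)*751 = -551 + (219/332)*751 = -551 + 164469/332 = -18463/332 ≈ -55.611)
m = 1844663
P - m = -18463/332 - 1*1844663 = -18463/332 - 1844663 = -612446579/332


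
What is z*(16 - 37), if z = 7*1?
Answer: -147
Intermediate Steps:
z = 7
z*(16 - 37) = 7*(16 - 37) = 7*(-21) = -147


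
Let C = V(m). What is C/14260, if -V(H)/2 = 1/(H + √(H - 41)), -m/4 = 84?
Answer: 168/403818245 + I*√377/807636490 ≈ 4.1603e-7 + 2.4041e-8*I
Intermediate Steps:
m = -336 (m = -4*84 = -336)
V(H) = -2/(H + √(-41 + H)) (V(H) = -2/(H + √(H - 41)) = -2/(H + √(-41 + H)))
C = -2/(-336 + I*√377) (C = -2/(-336 + √(-41 - 336)) = -2/(-336 + √(-377)) = -2/(-336 + I*√377) ≈ 0.0059326 + 0.00034283*I)
C/14260 = (672/113273 + 2*I*√377/113273)/14260 = (672/113273 + 2*I*√377/113273)*(1/14260) = 168/403818245 + I*√377/807636490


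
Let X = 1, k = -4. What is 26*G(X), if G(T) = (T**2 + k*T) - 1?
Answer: -104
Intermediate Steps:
G(T) = -1 + T**2 - 4*T (G(T) = (T**2 - 4*T) - 1 = -1 + T**2 - 4*T)
26*G(X) = 26*(-1 + 1**2 - 4*1) = 26*(-1 + 1 - 4) = 26*(-4) = -104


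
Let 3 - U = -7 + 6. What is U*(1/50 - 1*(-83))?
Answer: 8302/25 ≈ 332.08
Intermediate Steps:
U = 4 (U = 3 - (-7 + 6) = 3 - 1*(-1) = 3 + 1 = 4)
U*(1/50 - 1*(-83)) = 4*(1/50 - 1*(-83)) = 4*(1/50 + 83) = 4*(4151/50) = 8302/25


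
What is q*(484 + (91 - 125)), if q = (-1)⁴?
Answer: 450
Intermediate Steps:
q = 1
q*(484 + (91 - 125)) = 1*(484 + (91 - 125)) = 1*(484 - 34) = 1*450 = 450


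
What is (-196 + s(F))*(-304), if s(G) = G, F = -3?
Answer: 60496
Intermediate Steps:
(-196 + s(F))*(-304) = (-196 - 3)*(-304) = -199*(-304) = 60496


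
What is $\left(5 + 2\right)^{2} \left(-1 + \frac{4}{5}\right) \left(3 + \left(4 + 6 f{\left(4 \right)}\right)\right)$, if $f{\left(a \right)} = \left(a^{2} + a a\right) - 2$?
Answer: $- \frac{9163}{5} \approx -1832.6$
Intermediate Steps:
$f{\left(a \right)} = -2 + 2 a^{2}$ ($f{\left(a \right)} = \left(a^{2} + a^{2}\right) - 2 = 2 a^{2} - 2 = -2 + 2 a^{2}$)
$\left(5 + 2\right)^{2} \left(-1 + \frac{4}{5}\right) \left(3 + \left(4 + 6 f{\left(4 \right)}\right)\right) = \left(5 + 2\right)^{2} \left(-1 + \frac{4}{5}\right) \left(3 + \left(4 + 6 \left(-2 + 2 \cdot 4^{2}\right)\right)\right) = 7^{2} \left(-1 + 4 \cdot \frac{1}{5}\right) \left(3 + \left(4 + 6 \left(-2 + 2 \cdot 16\right)\right)\right) = 49 \left(-1 + \frac{4}{5}\right) \left(3 + \left(4 + 6 \left(-2 + 32\right)\right)\right) = 49 \left(- \frac{3 + \left(4 + 6 \cdot 30\right)}{5}\right) = 49 \left(- \frac{3 + \left(4 + 180\right)}{5}\right) = 49 \left(- \frac{3 + 184}{5}\right) = 49 \left(\left(- \frac{1}{5}\right) 187\right) = 49 \left(- \frac{187}{5}\right) = - \frac{9163}{5}$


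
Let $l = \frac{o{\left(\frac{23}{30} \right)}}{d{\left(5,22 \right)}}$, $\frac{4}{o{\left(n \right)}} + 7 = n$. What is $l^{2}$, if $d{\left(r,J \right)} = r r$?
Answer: $\frac{576}{874225} \approx 0.00065887$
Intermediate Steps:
$d{\left(r,J \right)} = r^{2}$
$o{\left(n \right)} = \frac{4}{-7 + n}$
$l = - \frac{24}{935}$ ($l = \frac{4 \frac{1}{-7 + \frac{23}{30}}}{5^{2}} = \frac{4 \frac{1}{-7 + 23 \cdot \frac{1}{30}}}{25} = \frac{4}{-7 + \frac{23}{30}} \cdot \frac{1}{25} = \frac{4}{- \frac{187}{30}} \cdot \frac{1}{25} = 4 \left(- \frac{30}{187}\right) \frac{1}{25} = \left(- \frac{120}{187}\right) \frac{1}{25} = - \frac{24}{935} \approx -0.025668$)
$l^{2} = \left(- \frac{24}{935}\right)^{2} = \frac{576}{874225}$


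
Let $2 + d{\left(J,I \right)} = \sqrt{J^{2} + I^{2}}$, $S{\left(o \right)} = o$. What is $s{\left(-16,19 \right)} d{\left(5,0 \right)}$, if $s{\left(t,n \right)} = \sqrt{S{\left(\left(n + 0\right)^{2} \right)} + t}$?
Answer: $3 \sqrt{345} \approx 55.723$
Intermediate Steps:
$s{\left(t,n \right)} = \sqrt{t + n^{2}}$ ($s{\left(t,n \right)} = \sqrt{\left(n + 0\right)^{2} + t} = \sqrt{n^{2} + t} = \sqrt{t + n^{2}}$)
$d{\left(J,I \right)} = -2 + \sqrt{I^{2} + J^{2}}$ ($d{\left(J,I \right)} = -2 + \sqrt{J^{2} + I^{2}} = -2 + \sqrt{I^{2} + J^{2}}$)
$s{\left(-16,19 \right)} d{\left(5,0 \right)} = \sqrt{-16 + 19^{2}} \left(-2 + \sqrt{0^{2} + 5^{2}}\right) = \sqrt{-16 + 361} \left(-2 + \sqrt{0 + 25}\right) = \sqrt{345} \left(-2 + \sqrt{25}\right) = \sqrt{345} \left(-2 + 5\right) = \sqrt{345} \cdot 3 = 3 \sqrt{345}$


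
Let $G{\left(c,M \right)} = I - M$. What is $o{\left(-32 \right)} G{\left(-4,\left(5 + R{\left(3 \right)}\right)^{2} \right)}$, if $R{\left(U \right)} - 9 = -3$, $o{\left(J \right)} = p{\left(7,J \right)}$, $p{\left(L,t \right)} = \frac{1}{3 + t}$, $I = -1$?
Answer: $\frac{122}{29} \approx 4.2069$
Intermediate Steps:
$o{\left(J \right)} = \frac{1}{3 + J}$
$R{\left(U \right)} = 6$ ($R{\left(U \right)} = 9 - 3 = 6$)
$G{\left(c,M \right)} = -1 - M$
$o{\left(-32 \right)} G{\left(-4,\left(5 + R{\left(3 \right)}\right)^{2} \right)} = \frac{-1 - \left(5 + 6\right)^{2}}{3 - 32} = \frac{-1 - 11^{2}}{-29} = - \frac{-1 - 121}{29} = \left(- \frac{1}{29}\right) \left(-122\right) = \frac{122}{29}$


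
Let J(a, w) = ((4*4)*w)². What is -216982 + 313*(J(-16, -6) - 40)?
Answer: 2655106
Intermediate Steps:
J(a, w) = 256*w² (J(a, w) = (16*w)² = 256*w²)
-216982 + 313*(J(-16, -6) - 40) = -216982 + 313*(256*(-6)² - 40) = -216982 + 313*(256*36 - 40) = -216982 + 313*(9216 - 40) = -216982 + 313*9176 = -216982 + 2872088 = 2655106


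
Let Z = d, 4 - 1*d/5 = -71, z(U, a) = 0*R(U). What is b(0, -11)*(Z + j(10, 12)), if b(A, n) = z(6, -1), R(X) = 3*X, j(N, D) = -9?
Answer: 0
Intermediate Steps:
z(U, a) = 0 (z(U, a) = 0*(3*U) = 0)
b(A, n) = 0
d = 375 (d = 20 - 5*(-71) = 20 + 355 = 375)
Z = 375
b(0, -11)*(Z + j(10, 12)) = 0*(375 - 9) = 0*366 = 0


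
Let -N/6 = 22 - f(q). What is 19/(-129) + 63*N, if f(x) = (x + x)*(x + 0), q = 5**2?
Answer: 59879717/129 ≈ 4.6418e+5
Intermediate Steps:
q = 25
f(x) = 2*x**2 (f(x) = (2*x)*x = 2*x**2)
N = 7368 (N = -6*(22 - 2*25**2) = -6*(22 - 2*625) = -6*(22 - 1*1250) = -6*(22 - 1250) = -6*(-1228) = 7368)
19/(-129) + 63*N = 19/(-129) + 63*7368 = 19*(-1/129) + 464184 = -19/129 + 464184 = 59879717/129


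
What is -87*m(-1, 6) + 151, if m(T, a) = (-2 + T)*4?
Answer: 1195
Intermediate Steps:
m(T, a) = -8 + 4*T
-87*m(-1, 6) + 151 = -87*(-8 + 4*(-1)) + 151 = -87*(-8 - 4) + 151 = -87*(-12) + 151 = 1044 + 151 = 1195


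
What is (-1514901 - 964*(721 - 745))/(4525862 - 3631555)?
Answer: -1491765/894307 ≈ -1.6681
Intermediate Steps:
(-1514901 - 964*(721 - 745))/(4525862 - 3631555) = (-1514901 - 964*(-24))/894307 = (-1514901 + 23136)*(1/894307) = -1491765*1/894307 = -1491765/894307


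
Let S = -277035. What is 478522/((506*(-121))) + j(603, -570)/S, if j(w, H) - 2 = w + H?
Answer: -4763546/609477 ≈ -7.8158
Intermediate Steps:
j(w, H) = 2 + H + w (j(w, H) = 2 + (w + H) = 2 + (H + w) = 2 + H + w)
478522/((506*(-121))) + j(603, -570)/S = 478522/((506*(-121))) + (2 - 570 + 603)/(-277035) = 478522/(-61226) + 35*(-1/277035) = 478522*(-1/61226) - 7/55407 = -21751/2783 - 7/55407 = -4763546/609477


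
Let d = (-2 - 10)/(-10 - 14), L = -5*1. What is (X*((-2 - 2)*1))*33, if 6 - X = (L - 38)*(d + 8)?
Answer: -49038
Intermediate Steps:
L = -5
d = ½ (d = -12/(-24) = -12*(-1/24) = ½ ≈ 0.50000)
X = 743/2 (X = 6 - (-5 - 38)*(½ + 8) = 6 - (-43)*17/2 = 6 - 1*(-731/2) = 6 + 731/2 = 743/2 ≈ 371.50)
(X*((-2 - 2)*1))*33 = (743*((-2 - 2)*1)/2)*33 = (743*(-4*1)/2)*33 = ((743/2)*(-4))*33 = -1486*33 = -49038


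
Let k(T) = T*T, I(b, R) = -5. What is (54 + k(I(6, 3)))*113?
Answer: 8927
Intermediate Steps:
k(T) = T**2
(54 + k(I(6, 3)))*113 = (54 + (-5)**2)*113 = (54 + 25)*113 = 79*113 = 8927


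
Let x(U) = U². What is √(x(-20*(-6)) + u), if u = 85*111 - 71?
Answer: 2*√5941 ≈ 154.16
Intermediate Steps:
u = 9364 (u = 9435 - 71 = 9364)
√(x(-20*(-6)) + u) = √((-20*(-6))² + 9364) = √(120² + 9364) = √(14400 + 9364) = √23764 = 2*√5941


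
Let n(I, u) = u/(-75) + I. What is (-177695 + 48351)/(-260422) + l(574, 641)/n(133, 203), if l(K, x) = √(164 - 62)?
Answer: 64672/130211 + 75*√102/9772 ≈ 0.57418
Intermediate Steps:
n(I, u) = I - u/75 (n(I, u) = u*(-1/75) + I = -u/75 + I = I - u/75)
l(K, x) = √102
(-177695 + 48351)/(-260422) + l(574, 641)/n(133, 203) = (-177695 + 48351)/(-260422) + √102/(133 - 1/75*203) = -129344*(-1/260422) + √102/(133 - 203/75) = 64672/130211 + √102/(9772/75) = 64672/130211 + √102*(75/9772) = 64672/130211 + 75*√102/9772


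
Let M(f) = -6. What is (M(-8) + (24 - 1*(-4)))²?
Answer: 484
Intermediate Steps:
(M(-8) + (24 - 1*(-4)))² = (-6 + (24 - 1*(-4)))² = (-6 + (24 + 4))² = (-6 + 28)² = 22² = 484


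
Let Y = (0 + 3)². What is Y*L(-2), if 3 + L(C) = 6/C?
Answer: -54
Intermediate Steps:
L(C) = -3 + 6/C
Y = 9 (Y = 3² = 9)
Y*L(-2) = 9*(-3 + 6/(-2)) = 9*(-3 + 6*(-½)) = 9*(-3 - 3) = 9*(-6) = -54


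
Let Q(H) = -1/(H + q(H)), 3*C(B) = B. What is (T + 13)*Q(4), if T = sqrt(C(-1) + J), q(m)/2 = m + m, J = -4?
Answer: -13/20 - I*sqrt(39)/60 ≈ -0.65 - 0.10408*I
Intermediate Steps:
C(B) = B/3
q(m) = 4*m (q(m) = 2*(m + m) = 2*(2*m) = 4*m)
Q(H) = -1/(5*H) (Q(H) = -1/(H + 4*H) = -1/(5*H))
T = I*sqrt(39)/3 (T = sqrt((1/3)*(-1) - 4) = sqrt(-1/3 - 4) = sqrt(-13/3) = I*sqrt(39)/3 ≈ 2.0817*I)
(T + 13)*Q(4) = (I*sqrt(39)/3 + 13)*(-1/5/4) = (13 + I*sqrt(39)/3)*(-1/5*1/4) = (13 + I*sqrt(39)/3)*(-1/20) = -13/20 - I*sqrt(39)/60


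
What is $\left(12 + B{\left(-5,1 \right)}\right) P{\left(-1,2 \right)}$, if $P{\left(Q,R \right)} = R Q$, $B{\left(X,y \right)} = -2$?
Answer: $-20$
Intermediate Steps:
$P{\left(Q,R \right)} = Q R$
$\left(12 + B{\left(-5,1 \right)}\right) P{\left(-1,2 \right)} = \left(12 - 2\right) \left(\left(-1\right) 2\right) = 10 \left(-2\right) = -20$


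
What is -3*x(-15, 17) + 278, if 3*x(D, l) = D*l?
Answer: 533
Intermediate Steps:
x(D, l) = D*l/3 (x(D, l) = (D*l)/3 = D*l/3)
-3*x(-15, 17) + 278 = -(-15)*17 + 278 = -3*(-85) + 278 = 255 + 278 = 533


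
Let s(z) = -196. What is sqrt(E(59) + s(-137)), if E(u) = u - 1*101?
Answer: I*sqrt(238) ≈ 15.427*I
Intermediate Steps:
E(u) = -101 + u (E(u) = u - 101 = -101 + u)
sqrt(E(59) + s(-137)) = sqrt((-101 + 59) - 196) = sqrt(-42 - 196) = sqrt(-238) = I*sqrt(238)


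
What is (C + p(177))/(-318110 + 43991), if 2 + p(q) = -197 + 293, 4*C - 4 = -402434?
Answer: 67009/182746 ≈ 0.36668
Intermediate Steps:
C = -201215/2 (C = 1 + (¼)*(-402434) = 1 - 201217/2 = -201215/2 ≈ -1.0061e+5)
p(q) = 94 (p(q) = -2 + (-197 + 293) = -2 + 96 = 94)
(C + p(177))/(-318110 + 43991) = (-201215/2 + 94)/(-318110 + 43991) = -201027/2/(-274119) = -201027/2*(-1/274119) = 67009/182746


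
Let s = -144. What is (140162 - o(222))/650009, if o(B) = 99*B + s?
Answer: 118328/650009 ≈ 0.18204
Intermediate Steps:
o(B) = -144 + 99*B (o(B) = 99*B - 144 = -144 + 99*B)
(140162 - o(222))/650009 = (140162 - (-144 + 99*222))/650009 = (140162 - (-144 + 21978))*(1/650009) = (140162 - 1*21834)*(1/650009) = (140162 - 21834)*(1/650009) = 118328*(1/650009) = 118328/650009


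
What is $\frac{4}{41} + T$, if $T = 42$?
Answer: $\frac{1726}{41} \approx 42.098$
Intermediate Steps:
$\frac{4}{41} + T = \frac{4}{41} + 42 = \frac{1726}{41}$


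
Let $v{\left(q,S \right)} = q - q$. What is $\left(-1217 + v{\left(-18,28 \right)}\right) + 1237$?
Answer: $20$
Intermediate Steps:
$v{\left(q,S \right)} = 0$
$\left(-1217 + v{\left(-18,28 \right)}\right) + 1237 = \left(-1217 + 0\right) + 1237 = -1217 + 1237 = 20$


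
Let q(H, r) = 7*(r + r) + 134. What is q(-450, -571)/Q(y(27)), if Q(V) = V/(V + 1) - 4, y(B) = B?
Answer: 44016/17 ≈ 2589.2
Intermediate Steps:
Q(V) = -4 + V/(1 + V) (Q(V) = V/(1 + V) - 4 = -4 + V/(1 + V))
q(H, r) = 134 + 14*r (q(H, r) = 7*(2*r) + 134 = 14*r + 134 = 134 + 14*r)
q(-450, -571)/Q(y(27)) = (134 + 14*(-571))/(((-4 - 3*27)/(1 + 27))) = (134 - 7994)/(((-4 - 81)/28)) = -7860/((1/28)*(-85)) = -7860/(-85/28) = -7860*(-28/85) = 44016/17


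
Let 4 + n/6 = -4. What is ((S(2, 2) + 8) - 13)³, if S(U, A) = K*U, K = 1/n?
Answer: -1771561/13824 ≈ -128.15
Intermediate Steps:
n = -48 (n = -24 + 6*(-4) = -24 - 24 = -48)
K = -1/48 (K = 1/(-48) = -1/48 ≈ -0.020833)
S(U, A) = -U/48
((S(2, 2) + 8) - 13)³ = ((-1/48*2 + 8) - 13)³ = ((-1/24 + 8) - 13)³ = (191/24 - 13)³ = (-121/24)³ = -1771561/13824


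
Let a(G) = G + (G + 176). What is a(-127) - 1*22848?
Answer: -22926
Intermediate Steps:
a(G) = 176 + 2*G (a(G) = G + (176 + G) = 176 + 2*G)
a(-127) - 1*22848 = (176 + 2*(-127)) - 1*22848 = (176 - 254) - 22848 = -78 - 22848 = -22926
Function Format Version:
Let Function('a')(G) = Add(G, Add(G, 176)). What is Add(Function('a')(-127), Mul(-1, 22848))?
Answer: -22926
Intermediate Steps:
Function('a')(G) = Add(176, Mul(2, G)) (Function('a')(G) = Add(G, Add(176, G)) = Add(176, Mul(2, G)))
Add(Function('a')(-127), Mul(-1, 22848)) = Add(Add(176, Mul(2, -127)), Mul(-1, 22848)) = Add(Add(176, -254), -22848) = Add(-78, -22848) = -22926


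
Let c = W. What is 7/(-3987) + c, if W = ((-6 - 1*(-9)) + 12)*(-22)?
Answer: -1315717/3987 ≈ -330.00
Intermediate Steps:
W = -330 (W = ((-6 + 9) + 12)*(-22) = (3 + 12)*(-22) = 15*(-22) = -330)
c = -330
7/(-3987) + c = 7/(-3987) - 330 = 7*(-1/3987) - 330 = -7/3987 - 330 = -1315717/3987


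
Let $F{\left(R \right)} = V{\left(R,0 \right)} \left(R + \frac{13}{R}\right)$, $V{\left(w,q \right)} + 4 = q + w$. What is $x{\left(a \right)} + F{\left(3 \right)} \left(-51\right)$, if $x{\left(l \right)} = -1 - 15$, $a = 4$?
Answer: $358$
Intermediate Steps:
$V{\left(w,q \right)} = -4 + q + w$ ($V{\left(w,q \right)} = -4 + \left(q + w\right) = -4 + q + w$)
$F{\left(R \right)} = \left(-4 + R\right) \left(R + \frac{13}{R}\right)$ ($F{\left(R \right)} = \left(-4 + 0 + R\right) \left(R + \frac{13}{R}\right) = \left(-4 + R\right) \left(R + \frac{13}{R}\right)$)
$x{\left(l \right)} = -16$ ($x{\left(l \right)} = -1 - 15 = -16$)
$x{\left(a \right)} + F{\left(3 \right)} \left(-51\right) = -16 + \frac{\left(-4 + 3\right) \left(13 + 3^{2}\right)}{3} \left(-51\right) = -16 + \frac{1}{3} \left(-1\right) \left(13 + 9\right) \left(-51\right) = -16 + \frac{1}{3} \left(-1\right) 22 \left(-51\right) = -16 - -374 = -16 + 374 = 358$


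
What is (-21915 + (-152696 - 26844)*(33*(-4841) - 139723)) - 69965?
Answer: 53767829160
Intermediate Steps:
(-21915 + (-152696 - 26844)*(33*(-4841) - 139723)) - 69965 = (-21915 - 179540*(-159753 - 139723)) - 69965 = (-21915 - 179540*(-299476)) - 69965 = (-21915 + 53767921040) - 69965 = 53767899125 - 69965 = 53767829160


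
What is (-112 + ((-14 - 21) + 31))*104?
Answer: -12064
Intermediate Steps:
(-112 + ((-14 - 21) + 31))*104 = (-112 + (-35 + 31))*104 = (-112 - 4)*104 = -116*104 = -12064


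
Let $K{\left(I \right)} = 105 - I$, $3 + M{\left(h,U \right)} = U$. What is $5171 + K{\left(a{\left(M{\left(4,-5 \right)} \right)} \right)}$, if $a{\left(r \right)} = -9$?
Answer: $5285$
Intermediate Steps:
$M{\left(h,U \right)} = -3 + U$
$5171 + K{\left(a{\left(M{\left(4,-5 \right)} \right)} \right)} = 5171 + \left(105 - -9\right) = 5171 + \left(105 + 9\right) = 5171 + 114 = 5285$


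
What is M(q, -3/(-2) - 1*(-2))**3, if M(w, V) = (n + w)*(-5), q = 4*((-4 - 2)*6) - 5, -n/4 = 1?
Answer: 447697125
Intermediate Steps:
n = -4 (n = -4*1 = -4)
q = -149 (q = 4*(-6*6) - 5 = 4*(-36) - 5 = -144 - 5 = -149)
M(w, V) = 20 - 5*w (M(w, V) = (-4 + w)*(-5) = 20 - 5*w)
M(q, -3/(-2) - 1*(-2))**3 = (20 - 5*(-149))**3 = (20 + 745)**3 = 765**3 = 447697125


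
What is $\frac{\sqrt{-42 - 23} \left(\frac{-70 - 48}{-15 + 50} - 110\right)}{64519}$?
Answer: $- \frac{3968 i \sqrt{65}}{2258165} \approx - 0.014167 i$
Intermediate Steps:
$\frac{\sqrt{-42 - 23} \left(\frac{-70 - 48}{-15 + 50} - 110\right)}{64519} = \sqrt{-65} \left(- \frac{118}{35} - 110\right) \frac{1}{64519} = i \sqrt{65} \left(\left(-118\right) \frac{1}{35} - 110\right) \frac{1}{64519} = i \sqrt{65} \left(- \frac{118}{35} - 110\right) \frac{1}{64519} = i \sqrt{65} \left(- \frac{3968}{35}\right) \frac{1}{64519} = - \frac{3968 i \sqrt{65}}{35} \cdot \frac{1}{64519} = - \frac{3968 i \sqrt{65}}{2258165}$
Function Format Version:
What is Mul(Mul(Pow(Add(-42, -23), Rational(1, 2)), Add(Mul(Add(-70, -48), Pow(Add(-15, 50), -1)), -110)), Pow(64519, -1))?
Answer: Mul(Rational(-3968, 2258165), I, Pow(65, Rational(1, 2))) ≈ Mul(-0.014167, I)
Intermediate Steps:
Mul(Mul(Pow(Add(-42, -23), Rational(1, 2)), Add(Mul(Add(-70, -48), Pow(Add(-15, 50), -1)), -110)), Pow(64519, -1)) = Mul(Mul(Pow(-65, Rational(1, 2)), Add(Mul(-118, Pow(35, -1)), -110)), Rational(1, 64519)) = Mul(Mul(Mul(I, Pow(65, Rational(1, 2))), Add(Mul(-118, Rational(1, 35)), -110)), Rational(1, 64519)) = Mul(Mul(Mul(I, Pow(65, Rational(1, 2))), Add(Rational(-118, 35), -110)), Rational(1, 64519)) = Mul(Mul(Mul(I, Pow(65, Rational(1, 2))), Rational(-3968, 35)), Rational(1, 64519)) = Mul(Mul(Rational(-3968, 35), I, Pow(65, Rational(1, 2))), Rational(1, 64519)) = Mul(Rational(-3968, 2258165), I, Pow(65, Rational(1, 2)))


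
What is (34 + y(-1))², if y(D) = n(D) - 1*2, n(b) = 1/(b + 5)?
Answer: 16641/16 ≈ 1040.1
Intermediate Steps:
n(b) = 1/(5 + b)
y(D) = -2 + 1/(5 + D) (y(D) = 1/(5 + D) - 1*2 = 1/(5 + D) - 2 = -2 + 1/(5 + D))
(34 + y(-1))² = (34 + (-9 - 2*(-1))/(5 - 1))² = (34 + (-9 + 2)/4)² = (34 + (¼)*(-7))² = (34 - 7/4)² = (129/4)² = 16641/16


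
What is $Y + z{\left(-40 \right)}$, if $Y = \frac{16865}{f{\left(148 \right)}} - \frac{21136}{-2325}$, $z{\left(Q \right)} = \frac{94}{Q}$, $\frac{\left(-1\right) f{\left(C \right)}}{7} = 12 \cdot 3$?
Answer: $- \frac{5876953}{97650} \approx -60.184$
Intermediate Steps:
$f{\left(C \right)} = -252$ ($f{\left(C \right)} = - 7 \cdot 12 \cdot 3 = \left(-7\right) 36 = -252$)
$Y = - \frac{11294951}{195300}$ ($Y = \frac{16865}{-252} - \frac{21136}{-2325} = 16865 \left(- \frac{1}{252}\right) - - \frac{21136}{2325} = - \frac{16865}{252} + \frac{21136}{2325} = - \frac{11294951}{195300} \approx -57.834$)
$Y + z{\left(-40 \right)} = - \frac{11294951}{195300} + \frac{94}{-40} = - \frac{11294951}{195300} + 94 \left(- \frac{1}{40}\right) = - \frac{11294951}{195300} - \frac{47}{20} = - \frac{5876953}{97650}$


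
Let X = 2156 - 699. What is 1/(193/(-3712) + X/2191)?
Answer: 8132992/4985521 ≈ 1.6313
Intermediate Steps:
X = 1457
1/(193/(-3712) + X/2191) = 1/(193/(-3712) + 1457/2191) = 1/(193*(-1/3712) + 1457*(1/2191)) = 1/(-193/3712 + 1457/2191) = 1/(4985521/8132992) = 8132992/4985521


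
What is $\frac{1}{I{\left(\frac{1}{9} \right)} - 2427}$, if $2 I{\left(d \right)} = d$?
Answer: $- \frac{18}{43685} \approx -0.00041204$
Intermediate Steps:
$I{\left(d \right)} = \frac{d}{2}$
$\frac{1}{I{\left(\frac{1}{9} \right)} - 2427} = \frac{1}{\frac{1}{2 \cdot 9} - 2427} = \frac{1}{\frac{1}{2} \cdot \frac{1}{9} - 2427} = \frac{1}{\frac{1}{18} - 2427} = \frac{1}{- \frac{43685}{18}} = - \frac{18}{43685}$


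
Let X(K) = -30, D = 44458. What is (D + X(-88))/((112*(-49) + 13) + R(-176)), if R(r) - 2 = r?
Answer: -44428/5649 ≈ -7.8648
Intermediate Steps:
R(r) = 2 + r
(D + X(-88))/((112*(-49) + 13) + R(-176)) = (44458 - 30)/((112*(-49) + 13) + (2 - 176)) = 44428/((-5488 + 13) - 174) = 44428/(-5475 - 174) = 44428/(-5649) = 44428*(-1/5649) = -44428/5649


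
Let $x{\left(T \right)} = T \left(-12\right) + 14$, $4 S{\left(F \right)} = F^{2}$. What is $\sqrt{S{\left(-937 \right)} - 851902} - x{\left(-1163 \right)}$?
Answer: $-13970 + \frac{3 i \sqrt{281071}}{2} \approx -13970.0 + 795.24 i$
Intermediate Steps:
$S{\left(F \right)} = \frac{F^{2}}{4}$
$x{\left(T \right)} = 14 - 12 T$ ($x{\left(T \right)} = - 12 T + 14 = 14 - 12 T$)
$\sqrt{S{\left(-937 \right)} - 851902} - x{\left(-1163 \right)} = \sqrt{\frac{\left(-937\right)^{2}}{4} - 851902} - \left(14 - -13956\right) = \sqrt{\frac{1}{4} \cdot 877969 - 851902} - \left(14 + 13956\right) = \sqrt{\frac{877969}{4} - 851902} - 13970 = \sqrt{- \frac{2529639}{4}} - 13970 = \frac{3 i \sqrt{281071}}{2} - 13970 = -13970 + \frac{3 i \sqrt{281071}}{2}$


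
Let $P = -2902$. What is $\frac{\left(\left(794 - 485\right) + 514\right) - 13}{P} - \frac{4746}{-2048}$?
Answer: $\frac{3028503}{1485824} \approx 2.0383$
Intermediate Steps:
$\frac{\left(\left(794 - 485\right) + 514\right) - 13}{P} - \frac{4746}{-2048} = \frac{\left(\left(794 - 485\right) + 514\right) - 13}{-2902} - \frac{4746}{-2048} = \left(\left(309 + 514\right) - 13\right) \left(- \frac{1}{2902}\right) - - \frac{2373}{1024} = \left(823 - 13\right) \left(- \frac{1}{2902}\right) + \frac{2373}{1024} = 810 \left(- \frac{1}{2902}\right) + \frac{2373}{1024} = - \frac{405}{1451} + \frac{2373}{1024} = \frac{3028503}{1485824}$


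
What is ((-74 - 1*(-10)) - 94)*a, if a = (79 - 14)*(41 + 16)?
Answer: -585390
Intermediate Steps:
a = 3705 (a = 65*57 = 3705)
((-74 - 1*(-10)) - 94)*a = ((-74 - 1*(-10)) - 94)*3705 = ((-74 + 10) - 94)*3705 = (-64 - 94)*3705 = -158*3705 = -585390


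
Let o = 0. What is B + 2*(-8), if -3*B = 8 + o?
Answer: -56/3 ≈ -18.667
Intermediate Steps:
B = -8/3 (B = -(8 + 0)/3 = -⅓*8 = -8/3 ≈ -2.6667)
B + 2*(-8) = -8/3 + 2*(-8) = -8/3 - 16 = -56/3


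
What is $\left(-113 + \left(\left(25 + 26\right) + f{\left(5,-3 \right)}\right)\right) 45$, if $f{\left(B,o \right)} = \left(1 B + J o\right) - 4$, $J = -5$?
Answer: $-2070$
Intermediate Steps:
$f{\left(B,o \right)} = -4 + B - 5 o$ ($f{\left(B,o \right)} = \left(1 B - 5 o\right) - 4 = \left(B - 5 o\right) - 4 = -4 + B - 5 o$)
$\left(-113 + \left(\left(25 + 26\right) + f{\left(5,-3 \right)}\right)\right) 45 = \left(-113 + \left(\left(25 + 26\right) - -16\right)\right) 45 = \left(-113 + \left(51 + \left(-4 + 5 + 15\right)\right)\right) 45 = \left(-113 + \left(51 + 16\right)\right) 45 = \left(-113 + 67\right) 45 = \left(-46\right) 45 = -2070$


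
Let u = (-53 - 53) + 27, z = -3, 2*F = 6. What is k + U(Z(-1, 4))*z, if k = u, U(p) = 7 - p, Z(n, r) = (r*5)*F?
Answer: 80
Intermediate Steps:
F = 3 (F = (½)*6 = 3)
Z(n, r) = 15*r (Z(n, r) = (r*5)*3 = (5*r)*3 = 15*r)
u = -79 (u = -106 + 27 = -79)
k = -79
k + U(Z(-1, 4))*z = -79 + (7 - 15*4)*(-3) = -79 + (7 - 1*60)*(-3) = -79 + (7 - 60)*(-3) = -79 - 53*(-3) = -79 + 159 = 80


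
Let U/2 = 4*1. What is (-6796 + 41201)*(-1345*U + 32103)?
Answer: 734305915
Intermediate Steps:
U = 8 (U = 2*(4*1) = 2*4 = 8)
(-6796 + 41201)*(-1345*U + 32103) = (-6796 + 41201)*(-1345*8 + 32103) = 34405*(-10760 + 32103) = 34405*21343 = 734305915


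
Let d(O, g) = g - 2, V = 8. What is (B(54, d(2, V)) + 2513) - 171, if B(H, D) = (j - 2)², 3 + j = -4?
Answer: 2423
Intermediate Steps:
d(O, g) = -2 + g
j = -7 (j = -3 - 4 = -7)
B(H, D) = 81 (B(H, D) = (-7 - 2)² = (-9)² = 81)
(B(54, d(2, V)) + 2513) - 171 = (81 + 2513) - 171 = 2594 - 171 = 2423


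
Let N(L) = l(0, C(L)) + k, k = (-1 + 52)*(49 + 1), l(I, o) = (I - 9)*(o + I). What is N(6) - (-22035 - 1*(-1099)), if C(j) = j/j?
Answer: 23477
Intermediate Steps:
C(j) = 1
l(I, o) = (-9 + I)*(I + o)
k = 2550 (k = 51*50 = 2550)
N(L) = 2541 (N(L) = (0² - 9*0 - 9*1 + 0*1) + 2550 = (0 + 0 - 9 + 0) + 2550 = -9 + 2550 = 2541)
N(6) - (-22035 - 1*(-1099)) = 2541 - (-22035 - 1*(-1099)) = 2541 - (-22035 + 1099) = 2541 - 1*(-20936) = 2541 + 20936 = 23477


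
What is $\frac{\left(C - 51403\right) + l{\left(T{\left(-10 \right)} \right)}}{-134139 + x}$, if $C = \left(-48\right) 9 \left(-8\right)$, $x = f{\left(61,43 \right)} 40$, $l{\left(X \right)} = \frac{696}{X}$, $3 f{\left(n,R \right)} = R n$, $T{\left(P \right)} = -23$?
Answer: $\frac{3310431}{6842431} \approx 0.48381$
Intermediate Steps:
$f{\left(n,R \right)} = \frac{R n}{3}$
$x = \frac{104920}{3}$ ($x = \frac{1}{3} \cdot 43 \cdot 61 \cdot 40 = \frac{2623}{3} \cdot 40 = \frac{104920}{3} \approx 34973.0$)
$C = 3456$ ($C = \left(-432\right) \left(-8\right) = 3456$)
$\frac{\left(C - 51403\right) + l{\left(T{\left(-10 \right)} \right)}}{-134139 + x} = \frac{\left(3456 - 51403\right) + \frac{696}{-23}}{-134139 + \frac{104920}{3}} = \frac{\left(3456 - 51403\right) + 696 \left(- \frac{1}{23}\right)}{- \frac{297497}{3}} = \left(-47947 - \frac{696}{23}\right) \left(- \frac{3}{297497}\right) = \left(- \frac{1103477}{23}\right) \left(- \frac{3}{297497}\right) = \frac{3310431}{6842431}$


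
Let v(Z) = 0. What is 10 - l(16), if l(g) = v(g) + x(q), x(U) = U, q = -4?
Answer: 14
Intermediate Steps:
l(g) = -4 (l(g) = 0 - 4 = -4)
10 - l(16) = 10 - 1*(-4) = 10 + 4 = 14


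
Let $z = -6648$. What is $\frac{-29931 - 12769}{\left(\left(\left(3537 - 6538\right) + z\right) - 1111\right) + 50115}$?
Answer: $- \frac{8540}{7871} \approx -1.085$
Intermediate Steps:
$\frac{-29931 - 12769}{\left(\left(\left(3537 - 6538\right) + z\right) - 1111\right) + 50115} = \frac{-29931 - 12769}{\left(\left(\left(3537 - 6538\right) - 6648\right) - 1111\right) + 50115} = - \frac{42700}{\left(\left(-3001 - 6648\right) - 1111\right) + 50115} = - \frac{42700}{\left(-9649 - 1111\right) + 50115} = - \frac{42700}{-10760 + 50115} = - \frac{42700}{39355} = \left(-42700\right) \frac{1}{39355} = - \frac{8540}{7871}$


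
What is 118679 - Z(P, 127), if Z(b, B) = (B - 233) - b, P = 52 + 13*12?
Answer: 118993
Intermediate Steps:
P = 208 (P = 52 + 156 = 208)
Z(b, B) = -233 + B - b (Z(b, B) = (-233 + B) - b = -233 + B - b)
118679 - Z(P, 127) = 118679 - (-233 + 127 - 1*208) = 118679 - (-233 + 127 - 208) = 118679 - 1*(-314) = 118679 + 314 = 118993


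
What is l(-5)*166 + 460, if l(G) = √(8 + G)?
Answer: 460 + 166*√3 ≈ 747.52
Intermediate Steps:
l(-5)*166 + 460 = √(8 - 5)*166 + 460 = √3*166 + 460 = 166*√3 + 460 = 460 + 166*√3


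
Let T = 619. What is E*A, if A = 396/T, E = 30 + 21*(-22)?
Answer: -171072/619 ≈ -276.37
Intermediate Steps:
E = -432 (E = 30 - 462 = -432)
A = 396/619 ≈ 0.63974
E*A = -432*396/619 = -171072/619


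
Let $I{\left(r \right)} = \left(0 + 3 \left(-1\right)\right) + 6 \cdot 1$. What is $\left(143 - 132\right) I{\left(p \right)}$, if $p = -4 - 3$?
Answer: $33$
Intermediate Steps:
$p = -7$ ($p = -4 - 3 = -7$)
$I{\left(r \right)} = 3$ ($I{\left(r \right)} = \left(0 - 3\right) + 6 = -3 + 6 = 3$)
$\left(143 - 132\right) I{\left(p \right)} = \left(143 - 132\right) 3 = 11 \cdot 3 = 33$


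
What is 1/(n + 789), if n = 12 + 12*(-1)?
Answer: 1/789 ≈ 0.0012674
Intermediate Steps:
n = 0 (n = 12 - 12 = 0)
1/(n + 789) = 1/(0 + 789) = 1/789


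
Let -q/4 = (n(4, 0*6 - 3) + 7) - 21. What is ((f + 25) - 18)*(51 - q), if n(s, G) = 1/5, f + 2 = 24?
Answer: -609/5 ≈ -121.80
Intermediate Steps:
f = 22 (f = -2 + 24 = 22)
n(s, G) = ⅕ (n(s, G) = 1*(⅕) = ⅕)
q = 276/5 (q = -4*((⅕ + 7) - 21) = -4*(36/5 - 21) = -4*(-69/5) = 276/5 ≈ 55.200)
((f + 25) - 18)*(51 - q) = ((22 + 25) - 18)*(51 - 1*276/5) = (47 - 18)*(51 - 276/5) = 29*(-21/5) = -609/5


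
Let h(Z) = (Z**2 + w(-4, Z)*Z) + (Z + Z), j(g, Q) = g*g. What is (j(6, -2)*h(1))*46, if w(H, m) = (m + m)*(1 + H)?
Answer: -4968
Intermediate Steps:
j(g, Q) = g**2
w(H, m) = 2*m*(1 + H) (w(H, m) = (2*m)*(1 + H) = 2*m*(1 + H))
h(Z) = -5*Z**2 + 2*Z (h(Z) = (Z**2 + (2*Z*(1 - 4))*Z) + (Z + Z) = (Z**2 + (2*Z*(-3))*Z) + 2*Z = (Z**2 + (-6*Z)*Z) + 2*Z = (Z**2 - 6*Z**2) + 2*Z = -5*Z**2 + 2*Z)
(j(6, -2)*h(1))*46 = (6**2*(1*(2 - 5*1)))*46 = (36*(1*(2 - 5)))*46 = (36*(1*(-3)))*46 = (36*(-3))*46 = -108*46 = -4968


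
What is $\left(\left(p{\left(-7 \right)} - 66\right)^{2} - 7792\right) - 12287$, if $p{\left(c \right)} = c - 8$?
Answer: $-13518$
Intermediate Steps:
$p{\left(c \right)} = -8 + c$
$\left(\left(p{\left(-7 \right)} - 66\right)^{2} - 7792\right) - 12287 = \left(\left(\left(-8 - 7\right) - 66\right)^{2} - 7792\right) - 12287 = \left(\left(-15 - 66\right)^{2} - 7792\right) - 12287 = \left(\left(-81\right)^{2} - 7792\right) - 12287 = \left(6561 - 7792\right) - 12287 = -1231 - 12287 = -13518$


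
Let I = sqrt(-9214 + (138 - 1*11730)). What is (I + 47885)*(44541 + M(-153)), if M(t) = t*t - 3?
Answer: 3253642095 + 67947*I*sqrt(20806) ≈ 3.2536e+9 + 9.8009e+6*I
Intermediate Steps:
I = I*sqrt(20806) (I = sqrt(-9214 + (138 - 11730)) = sqrt(-9214 - 11592) = sqrt(-20806) = I*sqrt(20806) ≈ 144.24*I)
M(t) = -3 + t**2 (M(t) = t**2 - 3 = -3 + t**2)
(I + 47885)*(44541 + M(-153)) = (I*sqrt(20806) + 47885)*(44541 + (-3 + (-153)**2)) = (47885 + I*sqrt(20806))*(44541 + (-3 + 23409)) = (47885 + I*sqrt(20806))*(44541 + 23406) = (47885 + I*sqrt(20806))*67947 = 3253642095 + 67947*I*sqrt(20806)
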